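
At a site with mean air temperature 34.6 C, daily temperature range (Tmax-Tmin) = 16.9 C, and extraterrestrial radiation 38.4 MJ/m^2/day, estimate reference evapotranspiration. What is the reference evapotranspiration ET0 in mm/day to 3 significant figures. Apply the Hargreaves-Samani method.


Approach: apply the Hargreaves-Samani method, ET0 = 0.0023*(Tmean+17.8)*sqrt(Tmax-Tmin)*0.408*Ra.
ET0 = 0.0023*(34.6+17.8)*sqrt(16.9)*0.408*38.4 = 7.76 mm/day
Therefore the reference evapotranspiration ET0 = 7.76 mm/day.


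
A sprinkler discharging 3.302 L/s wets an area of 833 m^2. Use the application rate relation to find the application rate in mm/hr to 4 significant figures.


Approach: apply the application rate relation, rate = (Q/A)*3600.
rate = (3.302 / 833) * 3600 = 14.27 mm/hr
Therefore the application rate = 14.27 mm/hr.


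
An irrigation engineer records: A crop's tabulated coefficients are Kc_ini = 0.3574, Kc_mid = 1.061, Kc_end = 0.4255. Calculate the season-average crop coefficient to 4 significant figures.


Approach: apply a simple seasonal average, Kc_avg = (Kc_ini + Kc_mid + Kc_end)/3.
Kc_avg = (0.3574 + 1.061 + 0.4255)/3 = 0.6146
Therefore the season-average crop coefficient = 0.6146.


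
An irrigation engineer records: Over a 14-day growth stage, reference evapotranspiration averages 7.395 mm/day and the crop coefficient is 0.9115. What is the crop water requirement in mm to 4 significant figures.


Approach: apply the crop water requirement relation, CWR = ET0 * Kc * days.
CWR = 7.395 * 0.9115 * 14 = 94.37 mm
Therefore the crop water requirement = 94.37 mm.


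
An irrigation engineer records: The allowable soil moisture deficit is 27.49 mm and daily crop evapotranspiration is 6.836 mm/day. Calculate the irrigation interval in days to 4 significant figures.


Approach: apply the irrigation interval relation, interval = SMD / ETc.
interval = 27.49 / 6.836 = 4.021 days
Therefore the irrigation interval = 4.021 days.


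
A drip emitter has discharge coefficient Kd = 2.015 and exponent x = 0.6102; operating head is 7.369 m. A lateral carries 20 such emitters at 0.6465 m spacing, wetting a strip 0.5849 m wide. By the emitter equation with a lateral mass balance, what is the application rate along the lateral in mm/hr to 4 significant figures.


Approach: apply the emitter equation with a lateral mass balance, q = Kd*h^x; Q = n*q; rate = Q/(n*spacing*width).
Step 1 — single emitter flow (q = Kd*h^x):
  q = 2.015 * 7.369^0.6102 = 6.81660 L/hr
Step 2 — total lateral flow: Q = 20 * 6.81660 = 136.332 L/hr
Step 3 — wetted area: A = 20 * 0.6465 * 0.5849 = 7.56276 m^2
Step 4 — application rate: Q/A = 136.332/7.56276 = 18.03 mm/hr
Therefore the application rate along the lateral = 18.03 mm/hr.


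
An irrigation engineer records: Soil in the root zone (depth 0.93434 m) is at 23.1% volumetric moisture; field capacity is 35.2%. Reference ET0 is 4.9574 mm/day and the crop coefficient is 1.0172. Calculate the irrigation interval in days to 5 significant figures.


Approach: apply soil-water budget scheduling, SMD = (FC-theta)/100*depth*1000; ETc = ET0*Kc; interval = SMD/ETc.
Step 1 — soil moisture deficit:
  SMD = (35.2 - 23.1)/100 * 0.93434 * 1000 = 113.0551 mm
Step 2 — daily crop ET (ETc = ET0*Kc):
  ETc = 4.9574 * 1.0172 = 5.042667 mm/day
Step 3 — irrigation interval (SMD/ETc):
  interval = 113.0551 / 5.042667 = 22.420 days
Therefore the irrigation interval = 22.420 days.


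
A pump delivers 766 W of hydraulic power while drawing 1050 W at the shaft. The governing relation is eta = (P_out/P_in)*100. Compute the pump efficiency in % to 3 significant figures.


eta = (766 / 1050) * 100 = 73.0 %
Therefore the pump efficiency = 73.0 %.


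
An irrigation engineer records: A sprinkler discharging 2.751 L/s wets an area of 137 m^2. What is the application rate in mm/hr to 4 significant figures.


Approach: apply the application rate relation, rate = (Q/A)*3600.
rate = (2.751 / 137) * 3600 = 72.29 mm/hr
Therefore the application rate = 72.29 mm/hr.


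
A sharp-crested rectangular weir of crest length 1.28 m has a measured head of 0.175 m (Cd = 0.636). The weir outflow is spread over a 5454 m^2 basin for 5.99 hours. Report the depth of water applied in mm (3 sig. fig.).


Approach: apply the rectangular weir equation with a volume-to-depth conversion, Q = (2/3)*Cd*L*sqrt(2g)*H^1.5; d = Q*t/A * 1000.
Step 1 — weir discharge:
  Q = (2/3)*0.636*1.28*sqrt(2*9.81)*0.175^1.5 = 0.17599 m^3/s
Step 2 — volume: V = 0.17599 * 5.99*3600 = 3795.0 m^3
Step 3 — depth: d = V/A * 1000 = 3795.0/5454 * 1000 = 696 mm
Therefore the depth of water applied = 696 mm.


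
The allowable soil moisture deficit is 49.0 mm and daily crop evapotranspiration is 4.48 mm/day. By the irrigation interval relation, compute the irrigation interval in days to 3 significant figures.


Approach: apply the irrigation interval relation, interval = SMD / ETc.
interval = 49.0 / 4.48 = 10.9 days
Therefore the irrigation interval = 10.9 days.


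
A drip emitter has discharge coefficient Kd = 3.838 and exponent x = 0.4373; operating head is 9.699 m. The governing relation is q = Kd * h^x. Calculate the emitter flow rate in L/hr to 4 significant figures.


q = 3.838 * 9.699^0.4373 = 10.37 L/hr
Therefore the emitter flow rate = 10.37 L/hr.


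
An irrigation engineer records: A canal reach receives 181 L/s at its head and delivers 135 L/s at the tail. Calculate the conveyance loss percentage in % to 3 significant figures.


Approach: apply the conveyance loss ratio, loss% = ((Q_head - Q_tail)/Q_head)*100.
loss = ((181 - 135)/181)*100 = 25.4 %
Therefore the conveyance loss percentage = 25.4 %.


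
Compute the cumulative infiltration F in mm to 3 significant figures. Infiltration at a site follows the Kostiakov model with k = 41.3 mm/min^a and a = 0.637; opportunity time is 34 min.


Approach: apply the Kostiakov infiltration equation, F = k*t^a.
F = 41.3 * 34^0.637 = 390 mm
Therefore the cumulative infiltration F = 390 mm.


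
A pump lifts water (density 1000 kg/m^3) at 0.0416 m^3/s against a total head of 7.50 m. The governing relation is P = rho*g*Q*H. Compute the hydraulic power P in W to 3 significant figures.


P = 1000 * 9.81 * 0.0416 * 7.50 = 3060 W
Therefore the hydraulic power P = 3060 W.


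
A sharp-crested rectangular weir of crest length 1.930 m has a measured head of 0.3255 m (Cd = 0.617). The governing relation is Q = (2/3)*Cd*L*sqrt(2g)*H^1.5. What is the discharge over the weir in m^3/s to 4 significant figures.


Q = (2/3)*0.617*1.930*sqrt(2*9.81)*0.3255^1.5 = 0.6530 m^3/s
Therefore the discharge over the weir = 0.6530 m^3/s.


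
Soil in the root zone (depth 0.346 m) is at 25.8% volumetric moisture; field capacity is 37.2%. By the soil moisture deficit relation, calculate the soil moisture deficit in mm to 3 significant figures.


Approach: apply the soil moisture deficit relation, SMD = (FC - theta)/100 * depth * 1000.
SMD = (37.2 - 25.8)/100 * 0.346 * 1000 = 39.4 mm
Therefore the soil moisture deficit = 39.4 mm.


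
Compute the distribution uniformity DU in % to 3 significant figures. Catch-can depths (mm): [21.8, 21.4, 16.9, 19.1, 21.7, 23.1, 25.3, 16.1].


Approach: apply the low-quarter distribution uniformity, DU = (mean of lowest quarter of readings / overall mean)*100.
sorted lowest 2 of 8: [16.1, 16.9] -> mean = 16.500 mm
overall mean = 20.675 mm
DU = (16.500/20.675)*100 = 79.8 %
Therefore the distribution uniformity DU = 79.8 %.


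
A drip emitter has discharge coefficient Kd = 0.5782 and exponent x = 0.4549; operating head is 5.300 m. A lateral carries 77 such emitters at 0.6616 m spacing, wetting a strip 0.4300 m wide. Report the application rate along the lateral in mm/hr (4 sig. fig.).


Approach: apply the emitter equation with a lateral mass balance, q = Kd*h^x; Q = n*q; rate = Q/(n*spacing*width).
Step 1 — single emitter flow (q = Kd*h^x):
  q = 0.5782 * 5.300^0.4549 = 1.23467 L/hr
Step 2 — total lateral flow: Q = 77 * 1.23467 = 95.0697 L/hr
Step 3 — wetted area: A = 77 * 0.6616 * 0.4300 = 21.9056 m^2
Step 4 — application rate: Q/A = 95.0697/21.9056 = 4.340 mm/hr
Therefore the application rate along the lateral = 4.340 mm/hr.


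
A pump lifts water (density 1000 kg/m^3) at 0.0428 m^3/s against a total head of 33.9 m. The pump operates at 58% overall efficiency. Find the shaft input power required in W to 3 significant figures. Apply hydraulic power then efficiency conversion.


Approach: apply hydraulic power then efficiency conversion, P = rho*g*Q*H; P_in = P/eta.
Step 1 — hydraulic power (P = rho*g*Q*H):
  P = 1000 * 9.81 * 0.0428 * 33.9 = 14234 W
Step 2 — input power: P_in = P/eta = 14234 / 0.58 = 24500 W
Therefore the shaft input power required = 24500 W.


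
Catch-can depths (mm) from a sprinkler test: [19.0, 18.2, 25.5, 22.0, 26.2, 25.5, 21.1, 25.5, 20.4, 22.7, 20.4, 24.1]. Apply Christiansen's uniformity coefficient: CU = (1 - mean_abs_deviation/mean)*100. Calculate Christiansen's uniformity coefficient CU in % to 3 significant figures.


mean = 22.550 mm
mean |d_i - mean| = 2.3667 mm
CU = (1 - 2.3667/22.550)*100 = 89.5 %
Therefore Christiansen's uniformity coefficient CU = 89.5 %.


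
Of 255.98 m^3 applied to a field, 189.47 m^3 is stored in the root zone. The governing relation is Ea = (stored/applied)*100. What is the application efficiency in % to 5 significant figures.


Ea = (189.47/255.98)*100 = 74.018 %
Therefore the application efficiency = 74.018 %.


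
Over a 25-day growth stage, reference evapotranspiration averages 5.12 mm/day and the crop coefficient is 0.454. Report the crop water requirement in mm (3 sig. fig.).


Approach: apply the crop water requirement relation, CWR = ET0 * Kc * days.
CWR = 5.12 * 0.454 * 25 = 58.1 mm
Therefore the crop water requirement = 58.1 mm.


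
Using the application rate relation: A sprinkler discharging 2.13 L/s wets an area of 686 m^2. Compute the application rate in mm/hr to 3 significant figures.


Approach: apply the application rate relation, rate = (Q/A)*3600.
rate = (2.13 / 686) * 3600 = 11.2 mm/hr
Therefore the application rate = 11.2 mm/hr.


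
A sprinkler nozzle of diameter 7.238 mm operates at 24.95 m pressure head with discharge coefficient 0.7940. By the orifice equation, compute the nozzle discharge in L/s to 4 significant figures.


Approach: apply the orifice equation, Q = Cd*A*sqrt(2*g*h), A = pi*(d/2)^2.
A = pi*(7.238e-3/2)^2 = 4.11459e-05 m^2
Q = 0.7940 * 4.11459e-05 * sqrt(2*9.81*24.95) * 1000 = 0.7228 L/s
Therefore the nozzle discharge = 0.7228 L/s.


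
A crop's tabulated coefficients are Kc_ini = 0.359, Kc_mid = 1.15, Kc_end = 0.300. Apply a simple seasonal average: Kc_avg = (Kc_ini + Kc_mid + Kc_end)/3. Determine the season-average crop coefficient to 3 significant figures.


Kc_avg = (0.359 + 1.15 + 0.300)/3 = 0.603
Therefore the season-average crop coefficient = 0.603.


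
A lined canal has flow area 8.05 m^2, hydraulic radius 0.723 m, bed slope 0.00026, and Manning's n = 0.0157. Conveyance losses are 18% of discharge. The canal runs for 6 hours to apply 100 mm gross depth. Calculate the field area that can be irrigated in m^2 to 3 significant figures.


Approach: apply Manning's equation with a conveyance and depth budget, Q = (1/n)*A*R^(2/3)*S^(1/2); Q_field = Q*(1-loss); Area = Q_field*t/(d/1000).
Step 1 — canal discharge (Manning's equation):
  Q = (1/0.0157) * 8.05 * 0.723^(2/3) * 0.00026^(1/2) = 6.6600 m^3/s
Step 2 — delivered flow: Q_field = 6.6600*(1 - 18/100) = 5.4612 m^3/s
Step 3 — volume delivered: V = 5.4612 * 6*3600 = 117960 m^3
Step 4 — area served: A = V / (depth/1000) = 117960 / 0.1 = 1180000 m^2
Therefore the field area that can be irrigated = 1180000 m^2.


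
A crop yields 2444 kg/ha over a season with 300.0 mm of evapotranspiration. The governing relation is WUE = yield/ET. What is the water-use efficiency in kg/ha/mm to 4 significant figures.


WUE = 2444 / 300.0 = 8.147 kg/ha/mm
Therefore the water-use efficiency = 8.147 kg/ha/mm.


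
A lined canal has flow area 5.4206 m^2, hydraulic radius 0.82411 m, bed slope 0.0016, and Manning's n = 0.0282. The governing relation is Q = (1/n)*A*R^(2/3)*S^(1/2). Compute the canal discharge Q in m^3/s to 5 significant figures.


Q = (1/0.0282) * 5.4206 * 0.82411^(2/3) * 0.0016^(1/2) = 6.7585 m^3/s
Therefore the canal discharge Q = 6.7585 m^3/s.


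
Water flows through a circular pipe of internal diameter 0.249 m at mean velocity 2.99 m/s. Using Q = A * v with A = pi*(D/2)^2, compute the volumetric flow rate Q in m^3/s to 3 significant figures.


A = pi*(0.249/2)^2 = 0.048695 m^2
Q = 0.048695 * 2.99 = 0.146 m^3/s
Therefore the volumetric flow rate Q = 0.146 m^3/s.


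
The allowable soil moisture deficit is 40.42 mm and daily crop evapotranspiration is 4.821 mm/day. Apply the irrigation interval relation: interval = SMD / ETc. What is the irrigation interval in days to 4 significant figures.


interval = 40.42 / 4.821 = 8.384 days
Therefore the irrigation interval = 8.384 days.


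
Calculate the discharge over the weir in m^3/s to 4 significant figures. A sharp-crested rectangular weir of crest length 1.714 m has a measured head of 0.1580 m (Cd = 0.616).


Approach: apply the rectangular weir equation, Q = (2/3)*Cd*L*sqrt(2g)*H^1.5.
Q = (2/3)*0.616*1.714*sqrt(2*9.81)*0.1580^1.5 = 0.1958 m^3/s
Therefore the discharge over the weir = 0.1958 m^3/s.


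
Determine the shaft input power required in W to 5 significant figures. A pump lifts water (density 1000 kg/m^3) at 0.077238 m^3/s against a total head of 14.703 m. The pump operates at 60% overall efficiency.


Approach: apply hydraulic power then efficiency conversion, P = rho*g*Q*H; P_in = P/eta.
Step 1 — hydraulic power (P = rho*g*Q*H):
  P = 1000 * 9.81 * 0.077238 * 14.703 = 11140.53 W
Step 2 — input power: P_in = P/eta = 11140.53 / 0.6 = 18568 W
Therefore the shaft input power required = 18568 W.


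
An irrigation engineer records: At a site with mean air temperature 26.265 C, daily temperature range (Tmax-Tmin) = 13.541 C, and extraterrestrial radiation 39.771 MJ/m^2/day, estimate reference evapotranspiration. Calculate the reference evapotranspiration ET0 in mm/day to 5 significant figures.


Approach: apply the Hargreaves-Samani method, ET0 = 0.0023*(Tmean+17.8)*sqrt(Tmax-Tmin)*0.408*Ra.
ET0 = 0.0023*(26.265+17.8)*sqrt(13.541)*0.408*39.771 = 6.0516 mm/day
Therefore the reference evapotranspiration ET0 = 6.0516 mm/day.


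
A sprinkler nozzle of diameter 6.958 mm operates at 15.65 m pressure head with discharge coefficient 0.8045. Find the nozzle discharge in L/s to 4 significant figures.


Approach: apply the orifice equation, Q = Cd*A*sqrt(2*g*h), A = pi*(d/2)^2.
A = pi*(6.958e-3/2)^2 = 3.80241e-05 m^2
Q = 0.8045 * 3.80241e-05 * sqrt(2*9.81*15.65) * 1000 = 0.5360 L/s
Therefore the nozzle discharge = 0.5360 L/s.


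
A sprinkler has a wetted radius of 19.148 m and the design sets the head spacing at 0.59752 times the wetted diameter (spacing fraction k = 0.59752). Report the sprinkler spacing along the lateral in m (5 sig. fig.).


Approach: apply the sprinkler spacing rule (spacing as a fraction of wetted diameter), S = k*(2*R).
S = 0.59752 * (2 * 19.148) = 22.883 m
Therefore the sprinkler spacing along the lateral = 22.883 m.


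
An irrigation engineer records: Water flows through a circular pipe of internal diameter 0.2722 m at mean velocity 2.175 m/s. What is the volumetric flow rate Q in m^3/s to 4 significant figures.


Approach: apply the continuity equation for pipe flow, Q = A * v with A = pi*(D/2)^2.
A = pi*(0.2722/2)^2 = 0.0581924 m^2
Q = 0.0581924 * 2.175 = 0.1266 m^3/s
Therefore the volumetric flow rate Q = 0.1266 m^3/s.


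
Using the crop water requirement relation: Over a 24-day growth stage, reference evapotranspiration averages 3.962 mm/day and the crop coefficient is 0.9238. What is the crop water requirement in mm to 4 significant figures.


Approach: apply the crop water requirement relation, CWR = ET0 * Kc * days.
CWR = 3.962 * 0.9238 * 24 = 87.84 mm
Therefore the crop water requirement = 87.84 mm.


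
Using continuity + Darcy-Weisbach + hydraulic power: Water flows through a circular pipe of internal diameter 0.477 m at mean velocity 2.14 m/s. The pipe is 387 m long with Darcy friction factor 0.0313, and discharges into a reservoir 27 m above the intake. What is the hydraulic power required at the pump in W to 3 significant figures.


Approach: apply continuity + Darcy-Weisbach + hydraulic power, Q = A*v; hf = f*(L/D)*(v^2/(2g)); H = static + hf; P = rho*g*Q*H.
Step 1 — flow rate (continuity, Q = A*v):
  A = pi*(0.477/2)^2 = 0.17870 m^2
  Q = 0.17870 * 2.14 = 0.38242 m^3/s
Step 2 — friction head loss (Darcy-Weisbach):
  hf = 0.0313 * (387/0.477) * (2.14^2 / (2*9.81))
  hf = 5.9274 m
Step 3 — total head: H = 27 + 5.9274 = 32.927 m
Step 4 — hydraulic power (P = rho*g*Q*H):
  P = 1000 * 9.81 * 0.38242 * 32.927 = 124000 W
Therefore the hydraulic power required at the pump = 124000 W.


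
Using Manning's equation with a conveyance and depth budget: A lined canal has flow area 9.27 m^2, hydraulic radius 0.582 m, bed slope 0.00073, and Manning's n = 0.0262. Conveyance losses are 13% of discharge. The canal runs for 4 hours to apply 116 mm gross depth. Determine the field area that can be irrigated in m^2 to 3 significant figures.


Approach: apply Manning's equation with a conveyance and depth budget, Q = (1/n)*A*R^(2/3)*S^(1/2); Q_field = Q*(1-loss); Area = Q_field*t/(d/1000).
Step 1 — canal discharge (Manning's equation):
  Q = (1/0.0262) * 9.27 * 0.582^(2/3) * 0.00073^(1/2) = 6.6638 m^3/s
Step 2 — delivered flow: Q_field = 6.6638*(1 - 13/100) = 5.7975 m^3/s
Step 3 — volume delivered: V = 5.7975 * 4*3600 = 83484 m^3
Step 4 — area served: A = V / (depth/1000) = 83484 / 0.116 = 720000 m^2
Therefore the field area that can be irrigated = 720000 m^2.


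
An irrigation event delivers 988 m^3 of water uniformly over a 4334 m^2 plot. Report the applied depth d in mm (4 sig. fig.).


Approach: apply depth from volume over area, d = (V/A)*1000.
d = (988 / 4334) * 1000 = 228.0 mm
Therefore the applied depth d = 228.0 mm.


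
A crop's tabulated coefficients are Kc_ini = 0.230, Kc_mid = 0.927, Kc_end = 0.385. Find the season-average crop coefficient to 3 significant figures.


Approach: apply a simple seasonal average, Kc_avg = (Kc_ini + Kc_mid + Kc_end)/3.
Kc_avg = (0.230 + 0.927 + 0.385)/3 = 0.514
Therefore the season-average crop coefficient = 0.514.


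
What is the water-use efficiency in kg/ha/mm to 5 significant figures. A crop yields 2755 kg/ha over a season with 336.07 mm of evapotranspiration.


Approach: apply the water-use efficiency ratio, WUE = yield/ET.
WUE = 2755 / 336.07 = 8.1977 kg/ha/mm
Therefore the water-use efficiency = 8.1977 kg/ha/mm.


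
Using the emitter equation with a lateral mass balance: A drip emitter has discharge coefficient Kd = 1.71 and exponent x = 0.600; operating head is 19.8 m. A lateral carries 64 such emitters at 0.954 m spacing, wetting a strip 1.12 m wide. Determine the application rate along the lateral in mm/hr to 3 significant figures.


Approach: apply the emitter equation with a lateral mass balance, q = Kd*h^x; Q = n*q; rate = Q/(n*spacing*width).
Step 1 — single emitter flow (q = Kd*h^x):
  q = 1.71 * 19.8^0.600 = 10.256 L/hr
Step 2 — total lateral flow: Q = 64 * 10.256 = 656.41 L/hr
Step 3 — wetted area: A = 64 * 0.954 * 1.12 = 68.383 m^2
Step 4 — application rate: Q/A = 656.41/68.383 = 9.60 mm/hr
Therefore the application rate along the lateral = 9.60 mm/hr.


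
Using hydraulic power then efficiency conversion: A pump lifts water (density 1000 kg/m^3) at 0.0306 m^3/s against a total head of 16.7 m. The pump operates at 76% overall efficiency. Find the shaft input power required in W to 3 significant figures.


Approach: apply hydraulic power then efficiency conversion, P = rho*g*Q*H; P_in = P/eta.
Step 1 — hydraulic power (P = rho*g*Q*H):
  P = 1000 * 9.81 * 0.0306 * 16.7 = 5013.1 W
Step 2 — input power: P_in = P/eta = 5013.1 / 0.76 = 6600 W
Therefore the shaft input power required = 6600 W.


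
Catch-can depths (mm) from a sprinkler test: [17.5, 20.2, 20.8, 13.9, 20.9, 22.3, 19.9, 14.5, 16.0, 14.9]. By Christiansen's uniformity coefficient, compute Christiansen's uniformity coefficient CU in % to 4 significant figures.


Approach: apply Christiansen's uniformity coefficient, CU = (1 - mean_abs_deviation/mean)*100.
mean = 18.0900 mm
mean |d_i - mean| = 2.73000 mm
CU = (1 - 2.73000/18.0900)*100 = 84.91 %
Therefore Christiansen's uniformity coefficient CU = 84.91 %.


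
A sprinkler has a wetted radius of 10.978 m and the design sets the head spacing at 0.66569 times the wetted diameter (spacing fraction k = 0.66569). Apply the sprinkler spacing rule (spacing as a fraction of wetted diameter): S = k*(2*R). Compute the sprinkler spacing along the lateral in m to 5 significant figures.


S = 0.66569 * (2 * 10.978) = 14.616 m
Therefore the sprinkler spacing along the lateral = 14.616 m.


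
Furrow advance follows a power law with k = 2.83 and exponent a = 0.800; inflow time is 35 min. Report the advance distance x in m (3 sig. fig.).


Approach: apply the power-law advance function, x = k*t^a.
x = 2.83 * 35^0.800 = 48.6 m
Therefore the advance distance x = 48.6 m.


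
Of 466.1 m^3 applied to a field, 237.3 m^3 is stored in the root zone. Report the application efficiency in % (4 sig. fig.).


Approach: apply the application efficiency ratio, Ea = (stored/applied)*100.
Ea = (237.3/466.1)*100 = 50.91 %
Therefore the application efficiency = 50.91 %.


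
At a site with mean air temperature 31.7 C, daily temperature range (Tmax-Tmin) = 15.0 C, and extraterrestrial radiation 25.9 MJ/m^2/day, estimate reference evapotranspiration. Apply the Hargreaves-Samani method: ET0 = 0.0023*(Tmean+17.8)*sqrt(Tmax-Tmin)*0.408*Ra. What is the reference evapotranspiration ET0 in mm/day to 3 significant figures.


ET0 = 0.0023*(31.7+17.8)*sqrt(15.0)*0.408*25.9 = 4.66 mm/day
Therefore the reference evapotranspiration ET0 = 4.66 mm/day.


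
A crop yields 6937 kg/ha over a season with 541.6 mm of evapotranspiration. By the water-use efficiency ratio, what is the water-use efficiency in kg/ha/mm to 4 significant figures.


Approach: apply the water-use efficiency ratio, WUE = yield/ET.
WUE = 6937 / 541.6 = 12.81 kg/ha/mm
Therefore the water-use efficiency = 12.81 kg/ha/mm.


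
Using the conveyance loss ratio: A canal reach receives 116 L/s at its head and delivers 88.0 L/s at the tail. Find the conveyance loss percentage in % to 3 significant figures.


Approach: apply the conveyance loss ratio, loss% = ((Q_head - Q_tail)/Q_head)*100.
loss = ((116 - 88.0)/116)*100 = 24.1 %
Therefore the conveyance loss percentage = 24.1 %.


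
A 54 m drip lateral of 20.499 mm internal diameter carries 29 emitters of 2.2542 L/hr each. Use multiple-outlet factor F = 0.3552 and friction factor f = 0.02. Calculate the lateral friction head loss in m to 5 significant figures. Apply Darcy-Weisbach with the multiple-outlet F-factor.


Approach: apply Darcy-Weisbach with the multiple-outlet F-factor, Q = n*q/(3600*1000) m^3/s; v = Q/A; hf = F*f*(L/D)*(v^2/(2g)).
Q = 29*2.2542/(3600*1000) = 1.815883e-05 m^3/s
A = pi*(20.499e-3/2)^2 = 3.300314e-04 m^2, so v = Q/A = 0.05502154 m/s
hf = 0.3552*0.02*(54/0.020499)*(0.05502154^2/(2*9.81)) = 0.0028876 m
Therefore the lateral friction head loss = 0.0028876 m.


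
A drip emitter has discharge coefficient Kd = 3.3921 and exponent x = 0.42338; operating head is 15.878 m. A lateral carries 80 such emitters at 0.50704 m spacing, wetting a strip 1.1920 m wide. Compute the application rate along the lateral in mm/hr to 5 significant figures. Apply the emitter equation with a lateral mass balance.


Approach: apply the emitter equation with a lateral mass balance, q = Kd*h^x; Q = n*q; rate = Q/(n*spacing*width).
Step 1 — single emitter flow (q = Kd*h^x):
  q = 3.3921 * 15.878^0.42338 = 10.93608 L/hr
Step 2 — total lateral flow: Q = 80 * 10.93608 = 874.8862 L/hr
Step 3 — wetted area: A = 80 * 0.50704 * 1.1920 = 48.35133 m^2
Step 4 — application rate: Q/A = 874.8862/48.35133 = 18.094 mm/hr
Therefore the application rate along the lateral = 18.094 mm/hr.


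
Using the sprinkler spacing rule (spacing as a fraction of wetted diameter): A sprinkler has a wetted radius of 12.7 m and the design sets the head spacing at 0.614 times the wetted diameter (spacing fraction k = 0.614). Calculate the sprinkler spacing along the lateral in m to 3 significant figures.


Approach: apply the sprinkler spacing rule (spacing as a fraction of wetted diameter), S = k*(2*R).
S = 0.614 * (2 * 12.7) = 15.6 m
Therefore the sprinkler spacing along the lateral = 15.6 m.


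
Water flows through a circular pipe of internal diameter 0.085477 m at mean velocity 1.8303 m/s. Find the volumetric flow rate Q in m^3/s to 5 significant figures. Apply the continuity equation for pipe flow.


Approach: apply the continuity equation for pipe flow, Q = A * v with A = pi*(D/2)^2.
A = pi*(0.085477/2)^2 = 0.005738368 m^2
Q = 0.005738368 * 1.8303 = 0.010503 m^3/s
Therefore the volumetric flow rate Q = 0.010503 m^3/s.


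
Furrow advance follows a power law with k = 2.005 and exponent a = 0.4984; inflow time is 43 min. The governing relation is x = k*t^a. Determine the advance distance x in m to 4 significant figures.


x = 2.005 * 43^0.4984 = 13.07 m
Therefore the advance distance x = 13.07 m.


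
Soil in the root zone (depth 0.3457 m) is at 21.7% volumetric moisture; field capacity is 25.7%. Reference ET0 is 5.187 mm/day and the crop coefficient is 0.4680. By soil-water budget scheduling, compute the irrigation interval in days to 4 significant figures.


Approach: apply soil-water budget scheduling, SMD = (FC-theta)/100*depth*1000; ETc = ET0*Kc; interval = SMD/ETc.
Step 1 — soil moisture deficit:
  SMD = (25.7 - 21.7)/100 * 0.3457 * 1000 = 13.8280 mm
Step 2 — daily crop ET (ETc = ET0*Kc):
  ETc = 5.187 * 0.4680 = 2.42752 mm/day
Step 3 — irrigation interval (SMD/ETc):
  interval = 13.8280 / 2.42752 = 5.696 days
Therefore the irrigation interval = 5.696 days.


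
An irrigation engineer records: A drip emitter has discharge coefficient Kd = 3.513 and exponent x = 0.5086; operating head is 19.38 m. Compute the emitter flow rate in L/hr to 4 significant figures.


Approach: apply the emitter characteristic equation, q = Kd * h^x.
q = 3.513 * 19.38^0.5086 = 15.86 L/hr
Therefore the emitter flow rate = 15.86 L/hr.


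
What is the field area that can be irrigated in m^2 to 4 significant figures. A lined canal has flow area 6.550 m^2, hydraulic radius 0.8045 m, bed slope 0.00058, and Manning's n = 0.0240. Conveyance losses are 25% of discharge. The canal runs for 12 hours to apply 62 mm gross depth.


Approach: apply Manning's equation with a conveyance and depth budget, Q = (1/n)*A*R^(2/3)*S^(1/2); Q_field = Q*(1-loss); Area = Q_field*t/(d/1000).
Step 1 — canal discharge (Manning's equation):
  Q = (1/0.0240) * 6.550 * 0.8045^(2/3) * 0.00058^(1/2) = 5.68541 m^3/s
Step 2 — delivered flow: Q_field = 5.68541*(1 - 25/100) = 4.26405 m^3/s
Step 3 — volume delivered: V = 4.26405 * 12*3600 = 184207 m^3
Step 4 — area served: A = V / (depth/1000) = 184207 / 0.062 = 2971000 m^2
Therefore the field area that can be irrigated = 2971000 m^2.


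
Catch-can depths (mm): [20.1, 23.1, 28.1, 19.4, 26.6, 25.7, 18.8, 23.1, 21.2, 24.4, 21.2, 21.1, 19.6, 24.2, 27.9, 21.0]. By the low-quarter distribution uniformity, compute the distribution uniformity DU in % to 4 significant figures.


Approach: apply the low-quarter distribution uniformity, DU = (mean of lowest quarter of readings / overall mean)*100.
sorted lowest 4 of 16: [18.8, 19.4, 19.6, 20.1] -> mean = 19.4750 mm
overall mean = 22.8438 mm
DU = (19.4750/22.8438)*100 = 85.25 %
Therefore the distribution uniformity DU = 85.25 %.


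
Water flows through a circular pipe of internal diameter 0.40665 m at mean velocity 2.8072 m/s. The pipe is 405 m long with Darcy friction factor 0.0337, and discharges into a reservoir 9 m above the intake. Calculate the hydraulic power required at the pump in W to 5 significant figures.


Approach: apply continuity + Darcy-Weisbach + hydraulic power, Q = A*v; hf = f*(L/D)*(v^2/(2g)); H = static + hf; P = rho*g*Q*H.
Step 1 — flow rate (continuity, Q = A*v):
  A = pi*(0.40665/2)^2 = 0.1298768 m^2
  Q = 0.1298768 * 2.8072 = 0.3645900 m^3/s
Step 2 — friction head loss (Darcy-Weisbach):
  hf = 0.0337 * (405/0.40665) * (2.8072^2 / (2*9.81))
  hf = 13.48068 m
Step 3 — total head: H = 9 + 13.48068 = 22.48068 m
Step 4 — hydraulic power (P = rho*g*Q*H):
  P = 1000 * 9.81 * 0.3645900 * 22.48068 = 80405 W
Therefore the hydraulic power required at the pump = 80405 W.


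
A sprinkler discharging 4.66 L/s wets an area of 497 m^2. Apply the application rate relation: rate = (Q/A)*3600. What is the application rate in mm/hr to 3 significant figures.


rate = (4.66 / 497) * 3600 = 33.8 mm/hr
Therefore the application rate = 33.8 mm/hr.


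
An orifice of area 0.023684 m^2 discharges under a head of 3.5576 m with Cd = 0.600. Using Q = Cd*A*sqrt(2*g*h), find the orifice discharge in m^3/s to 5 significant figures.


Q = 0.600 * 0.023684 * sqrt(2*9.81*3.5576) = 0.11872 m^3/s
Therefore the orifice discharge = 0.11872 m^3/s.


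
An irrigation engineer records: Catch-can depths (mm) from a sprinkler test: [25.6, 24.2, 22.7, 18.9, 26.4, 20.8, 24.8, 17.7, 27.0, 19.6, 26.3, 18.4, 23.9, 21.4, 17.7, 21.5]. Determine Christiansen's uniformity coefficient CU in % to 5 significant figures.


Approach: apply Christiansen's uniformity coefficient, CU = (1 - mean_abs_deviation/mean)*100.
mean = 22.30625 mm
mean |d_i - mean| = 2.806250 mm
CU = (1 - 2.806250/22.30625)*100 = 87.419 %
Therefore Christiansen's uniformity coefficient CU = 87.419 %.


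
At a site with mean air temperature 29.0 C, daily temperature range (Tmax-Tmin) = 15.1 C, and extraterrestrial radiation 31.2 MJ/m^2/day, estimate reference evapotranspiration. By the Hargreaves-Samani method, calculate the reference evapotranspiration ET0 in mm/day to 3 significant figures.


Approach: apply the Hargreaves-Samani method, ET0 = 0.0023*(Tmean+17.8)*sqrt(Tmax-Tmin)*0.408*Ra.
ET0 = 0.0023*(29.0+17.8)*sqrt(15.1)*0.408*31.2 = 5.32 mm/day
Therefore the reference evapotranspiration ET0 = 5.32 mm/day.


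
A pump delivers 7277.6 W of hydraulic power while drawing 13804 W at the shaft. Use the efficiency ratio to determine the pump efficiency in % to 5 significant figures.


Approach: apply the efficiency ratio, eta = (P_out/P_in)*100.
eta = (7277.6 / 13804) * 100 = 52.721 %
Therefore the pump efficiency = 52.721 %.


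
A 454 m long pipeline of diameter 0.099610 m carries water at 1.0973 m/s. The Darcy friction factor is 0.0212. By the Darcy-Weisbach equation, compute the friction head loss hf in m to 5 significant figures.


Approach: apply the Darcy-Weisbach equation, hf = f*(L/D)*(v^2/(2g)).
hf = 0.0212 * (454/0.099610) * (1.0973^2 / (2*9.81))
hf = 5.9298 m
Therefore the friction head loss hf = 5.9298 m.


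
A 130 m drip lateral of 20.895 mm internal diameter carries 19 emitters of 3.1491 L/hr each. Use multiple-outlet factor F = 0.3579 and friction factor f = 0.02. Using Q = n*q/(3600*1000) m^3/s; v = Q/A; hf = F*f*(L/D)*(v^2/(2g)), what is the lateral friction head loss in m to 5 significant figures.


Q = 19*3.1491/(3600*1000) = 1.662025e-05 m^3/s
A = pi*(20.895e-3/2)^2 = 3.429056e-04 m^2, so v = Q/A = 0.04846887 m/s
hf = 0.3579*0.02*(130/0.020895)*(0.04846887^2/(2*9.81)) = 0.0053324 m
Therefore the lateral friction head loss = 0.0053324 m.


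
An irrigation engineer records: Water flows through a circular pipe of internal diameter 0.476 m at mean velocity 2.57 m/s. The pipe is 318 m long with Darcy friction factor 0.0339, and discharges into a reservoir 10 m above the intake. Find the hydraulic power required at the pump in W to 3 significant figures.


Approach: apply continuity + Darcy-Weisbach + hydraulic power, Q = A*v; hf = f*(L/D)*(v^2/(2g)); H = static + hf; P = rho*g*Q*H.
Step 1 — flow rate (continuity, Q = A*v):
  A = pi*(0.476/2)^2 = 0.17795 m^2
  Q = 0.17795 * 2.57 = 0.45734 m^3/s
Step 2 — friction head loss (Darcy-Weisbach):
  hf = 0.0339 * (318/0.476) * (2.57^2 / (2*9.81))
  hf = 7.6241 m
Step 3 — total head: H = 10 + 7.6241 = 17.624 m
Step 4 — hydraulic power (P = rho*g*Q*H):
  P = 1000 * 9.81 * 0.45734 * 17.624 = 79100 W
Therefore the hydraulic power required at the pump = 79100 W.


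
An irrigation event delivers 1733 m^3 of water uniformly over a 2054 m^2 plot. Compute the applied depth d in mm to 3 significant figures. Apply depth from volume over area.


Approach: apply depth from volume over area, d = (V/A)*1000.
d = (1733 / 2054) * 1000 = 844 mm
Therefore the applied depth d = 844 mm.


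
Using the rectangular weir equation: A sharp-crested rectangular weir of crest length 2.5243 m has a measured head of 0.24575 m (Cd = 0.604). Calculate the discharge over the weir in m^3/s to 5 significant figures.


Approach: apply the rectangular weir equation, Q = (2/3)*Cd*L*sqrt(2g)*H^1.5.
Q = (2/3)*0.604*2.5243*sqrt(2*9.81)*0.24575^1.5 = 0.54850 m^3/s
Therefore the discharge over the weir = 0.54850 m^3/s.


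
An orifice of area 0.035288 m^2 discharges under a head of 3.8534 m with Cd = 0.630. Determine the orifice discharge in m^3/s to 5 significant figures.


Approach: apply the orifice equation, Q = Cd*A*sqrt(2*g*h).
Q = 0.630 * 0.035288 * sqrt(2*9.81*3.8534) = 0.19330 m^3/s
Therefore the orifice discharge = 0.19330 m^3/s.


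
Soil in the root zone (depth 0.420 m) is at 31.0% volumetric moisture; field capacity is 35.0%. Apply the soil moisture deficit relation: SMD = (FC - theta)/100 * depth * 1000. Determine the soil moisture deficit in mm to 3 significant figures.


SMD = (35.0 - 31.0)/100 * 0.420 * 1000 = 16.8 mm
Therefore the soil moisture deficit = 16.8 mm.


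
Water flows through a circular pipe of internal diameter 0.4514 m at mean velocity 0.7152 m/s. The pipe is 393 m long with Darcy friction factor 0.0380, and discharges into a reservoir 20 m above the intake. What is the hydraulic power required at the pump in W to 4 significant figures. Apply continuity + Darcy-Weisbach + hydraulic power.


Approach: apply continuity + Darcy-Weisbach + hydraulic power, Q = A*v; hf = f*(L/D)*(v^2/(2g)); H = static + hf; P = rho*g*Q*H.
Step 1 — flow rate (continuity, Q = A*v):
  A = pi*(0.4514/2)^2 = 0.160034 m^2
  Q = 0.160034 * 0.7152 = 0.114457 m^3/s
Step 2 — friction head loss (Darcy-Weisbach):
  hf = 0.0380 * (393/0.4514) * (0.7152^2 / (2*9.81))
  hf = 0.862523 m
Step 3 — total head: H = 20 + 0.862523 = 20.8625 m
Step 4 — hydraulic power (P = rho*g*Q*H):
  P = 1000 * 9.81 * 0.114457 * 20.8625 = 23420 W
Therefore the hydraulic power required at the pump = 23420 W.


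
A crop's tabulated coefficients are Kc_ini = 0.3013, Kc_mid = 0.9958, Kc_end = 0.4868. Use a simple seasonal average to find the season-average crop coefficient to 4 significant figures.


Approach: apply a simple seasonal average, Kc_avg = (Kc_ini + Kc_mid + Kc_end)/3.
Kc_avg = (0.3013 + 0.9958 + 0.4868)/3 = 0.5946
Therefore the season-average crop coefficient = 0.5946.


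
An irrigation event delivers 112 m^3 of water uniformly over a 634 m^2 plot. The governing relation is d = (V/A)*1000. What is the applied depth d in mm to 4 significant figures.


d = (112 / 634) * 1000 = 176.7 mm
Therefore the applied depth d = 176.7 mm.


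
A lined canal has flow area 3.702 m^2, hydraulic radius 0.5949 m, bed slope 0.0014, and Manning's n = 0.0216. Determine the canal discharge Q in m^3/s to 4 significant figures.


Approach: apply Manning's equation, Q = (1/n)*A*R^(2/3)*S^(1/2).
Q = (1/0.0216) * 3.702 * 0.5949^(2/3) * 0.0014^(1/2) = 4.536 m^3/s
Therefore the canal discharge Q = 4.536 m^3/s.


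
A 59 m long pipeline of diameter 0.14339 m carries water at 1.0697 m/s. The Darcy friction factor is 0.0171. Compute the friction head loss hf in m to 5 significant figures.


Approach: apply the Darcy-Weisbach equation, hf = f*(L/D)*(v^2/(2g)).
hf = 0.0171 * (59/0.14339) * (1.0697^2 / (2*9.81))
hf = 0.41035 m
Therefore the friction head loss hf = 0.41035 m.


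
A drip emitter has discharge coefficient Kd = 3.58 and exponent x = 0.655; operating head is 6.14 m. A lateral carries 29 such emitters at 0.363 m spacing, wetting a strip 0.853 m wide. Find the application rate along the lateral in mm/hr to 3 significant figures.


Approach: apply the emitter equation with a lateral mass balance, q = Kd*h^x; Q = n*q; rate = Q/(n*spacing*width).
Step 1 — single emitter flow (q = Kd*h^x):
  q = 3.58 * 6.14^0.655 = 11.753 L/hr
Step 2 — total lateral flow: Q = 29 * 11.753 = 340.82 L/hr
Step 3 — wetted area: A = 29 * 0.363 * 0.853 = 8.9795 m^2
Step 4 — application rate: Q/A = 340.82/8.9795 = 38.0 mm/hr
Therefore the application rate along the lateral = 38.0 mm/hr.


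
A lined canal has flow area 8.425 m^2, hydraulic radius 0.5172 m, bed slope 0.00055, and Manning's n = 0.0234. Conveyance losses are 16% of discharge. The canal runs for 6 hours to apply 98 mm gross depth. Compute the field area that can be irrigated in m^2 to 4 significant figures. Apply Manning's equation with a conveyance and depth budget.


Approach: apply Manning's equation with a conveyance and depth budget, Q = (1/n)*A*R^(2/3)*S^(1/2); Q_field = Q*(1-loss); Area = Q_field*t/(d/1000).
Step 1 — canal discharge (Manning's equation):
  Q = (1/0.0234) * 8.425 * 0.5172^(2/3) * 0.00055^(1/2) = 5.44053 m^3/s
Step 2 — delivered flow: Q_field = 5.44053*(1 - 16/100) = 4.57004 m^3/s
Step 3 — volume delivered: V = 4.57004 * 6*3600 = 98712.9 m^3
Step 4 — area served: A = V / (depth/1000) = 98712.9 / 0.098 = 1007000 m^2
Therefore the field area that can be irrigated = 1007000 m^2.


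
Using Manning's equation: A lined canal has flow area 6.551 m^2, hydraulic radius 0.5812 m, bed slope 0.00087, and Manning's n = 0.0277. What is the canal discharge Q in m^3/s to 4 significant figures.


Approach: apply Manning's equation, Q = (1/n)*A*R^(2/3)*S^(1/2).
Q = (1/0.0277) * 6.551 * 0.5812^(2/3) * 0.00087^(1/2) = 4.858 m^3/s
Therefore the canal discharge Q = 4.858 m^3/s.


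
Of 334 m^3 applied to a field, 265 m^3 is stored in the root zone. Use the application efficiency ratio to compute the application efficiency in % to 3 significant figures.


Approach: apply the application efficiency ratio, Ea = (stored/applied)*100.
Ea = (265/334)*100 = 79.3 %
Therefore the application efficiency = 79.3 %.


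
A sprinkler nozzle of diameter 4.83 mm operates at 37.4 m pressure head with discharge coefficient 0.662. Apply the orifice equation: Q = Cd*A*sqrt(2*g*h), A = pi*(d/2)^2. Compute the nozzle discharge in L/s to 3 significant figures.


A = pi*(4.83e-3/2)^2 = 1.8322e-05 m^2
Q = 0.662 * 1.8322e-05 * sqrt(2*9.81*37.4) * 1000 = 0.329 L/s
Therefore the nozzle discharge = 0.329 L/s.


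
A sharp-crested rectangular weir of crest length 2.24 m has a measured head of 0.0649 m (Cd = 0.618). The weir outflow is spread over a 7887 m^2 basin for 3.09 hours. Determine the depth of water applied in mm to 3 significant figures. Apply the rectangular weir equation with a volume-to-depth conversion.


Approach: apply the rectangular weir equation with a volume-to-depth conversion, Q = (2/3)*Cd*L*sqrt(2g)*H^1.5; d = Q*t/A * 1000.
Step 1 — weir discharge:
  Q = (2/3)*0.618*2.24*sqrt(2*9.81)*0.0649^1.5 = 0.067587 m^3/s
Step 2 — volume: V = 0.067587 * 3.09*3600 = 751.84 m^3
Step 3 — depth: d = V/A * 1000 = 751.84/7887 * 1000 = 95.3 mm
Therefore the depth of water applied = 95.3 mm.


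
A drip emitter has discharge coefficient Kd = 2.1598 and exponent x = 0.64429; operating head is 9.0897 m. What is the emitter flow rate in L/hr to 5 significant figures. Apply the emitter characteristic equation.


Approach: apply the emitter characteristic equation, q = Kd * h^x.
q = 2.1598 * 9.0897^0.64429 = 8.9536 L/hr
Therefore the emitter flow rate = 8.9536 L/hr.
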